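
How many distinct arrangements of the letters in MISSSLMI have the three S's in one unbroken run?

180

Treat the 3 copies of S as a single block. The multiset to arrange is then {SSS, I, I, L, M, M}, 6 items in all.
That gives (6)!/(2!·2!) = 180 arrangements.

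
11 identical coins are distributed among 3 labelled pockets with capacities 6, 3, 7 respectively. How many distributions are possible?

18

Ignoring the caps, the number of non-negative solutions to x_1+…+x_3 = 11 is C(13,2) = 78.
Subtract solutions that violate a single cap (substitute x_i' = x_i − (cap_i+1)): x_1 ≥ 7 gives C(6,2) = 15; x_2 ≥ 4 gives C(9,2) = 36; x_3 ≥ 8 gives C(5,2) = 10. Together 61.
Add back pairs where two caps are both exceeded: 1 + 0 + 0 = 1.
By inclusion–exclusion the count is 78 − 61 + 1 = 18.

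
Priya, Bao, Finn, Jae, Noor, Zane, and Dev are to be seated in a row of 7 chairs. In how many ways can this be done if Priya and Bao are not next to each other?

Of the 7! = 5040 arrangements, those with Priya and Bao adjacent number 2 × 6! = 1440 (treat the pair as a block with 2 internal orders).
Complementary counting: 5040 − 1440 = 3600.

3600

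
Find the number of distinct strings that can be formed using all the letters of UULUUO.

30

The 6 letters of UULUUO have repeats: U appearing 4 times.
Dividing 6! = 720 by 4! = 24 for the repeated letters gives 30.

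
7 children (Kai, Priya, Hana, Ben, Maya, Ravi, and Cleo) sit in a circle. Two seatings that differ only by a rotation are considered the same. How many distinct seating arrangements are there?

720

Around a circle, 7 distinct people have 7!/7 = (6)! = 720 rotationally distinct seatings.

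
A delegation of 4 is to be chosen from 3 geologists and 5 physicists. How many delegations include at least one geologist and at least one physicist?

Unrestricted: C(8,4) = 70 ways to pick any 4 of the 8.
Subtract selections that omit an entire group: no geologists → C(5,4) = 5; no physicists → C(3,4) = 0.
Both groups omitted at once is impossible, so 70 − 5 = 65.

65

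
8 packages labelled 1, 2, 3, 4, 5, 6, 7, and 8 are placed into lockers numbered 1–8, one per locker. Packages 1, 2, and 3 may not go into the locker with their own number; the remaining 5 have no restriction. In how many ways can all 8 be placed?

Let Aᵢ (for i ∈ {1, 2, 3}) be the placements that put package i in its forbidden locker. Any j of these fix j positions, leaving (8−j)! ways to fill the rest, and there are C(3,j) ways to pick which j.
By inclusion–exclusion, the number of valid placements is Σ_{j=0}^{3} (−1)^j C(3,j)·(8−j)!.
Computing: 40320 − 15120 + 2160 − 120 = 27240.

27240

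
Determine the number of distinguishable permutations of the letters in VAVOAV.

60

VAVOAV has 6 letters with A appearing twice and V appearing 3 times.
So there are 6! / (3!·2!) = 60 distinguishable arrangements.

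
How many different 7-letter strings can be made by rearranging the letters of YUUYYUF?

YUUYYUF has 7 letters with U appearing 3 times and Y appearing 3 times.
So there are 7! / (3!·3!) = 140 distinguishable arrangements.

140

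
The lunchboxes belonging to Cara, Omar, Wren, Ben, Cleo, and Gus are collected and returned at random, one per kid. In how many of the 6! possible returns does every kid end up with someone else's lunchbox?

Let Aᵢ be the assignments in which kid i gets their own lunchbox. We want the size of the complement of A₁∪…∪A_6.
By inclusion–exclusion this is Σ_{j=0}^{6} (−1)^j C(6,j)·(6−j)!.
Computing: 720 − 720 + 360 − 120 + 30 − 6 + 1 = 265.

265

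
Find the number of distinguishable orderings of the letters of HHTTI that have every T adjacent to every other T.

12

Treat the 2 copies of T as a single block. The multiset to arrange is then {TT, H, H, I}, 4 items in all.
That gives (4)!/(2!) = 12 arrangements.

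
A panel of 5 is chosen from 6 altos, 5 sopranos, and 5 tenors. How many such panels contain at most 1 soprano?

2112

Split by how many sopranos are chosen (0 through 1).
Sum: C(5,0)·C(11,5) + C(5,1)·C(11,4) = 462 + 1650 = 2112.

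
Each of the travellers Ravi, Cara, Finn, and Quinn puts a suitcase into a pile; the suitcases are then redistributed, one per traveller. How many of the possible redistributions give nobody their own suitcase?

9

This is the derangement count D_4: permutations of 4 items with no fixed point.
By inclusion–exclusion this is Σ_{j=0}^{4} (−1)^j C(4,j)·(4−j)!.
Computing: 24 − 24 + 12 − 4 + 1 = 9.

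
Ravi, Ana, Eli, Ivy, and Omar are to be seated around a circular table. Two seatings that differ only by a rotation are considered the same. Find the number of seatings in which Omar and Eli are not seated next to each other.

12

All circular seatings of 5 people number (4)! = 24.
Seatings with Omar beside Eli: treat them as a block with 2 internal orders, giving 2 × (3)! = 12.
Subtracting, 24 − 12 = 12.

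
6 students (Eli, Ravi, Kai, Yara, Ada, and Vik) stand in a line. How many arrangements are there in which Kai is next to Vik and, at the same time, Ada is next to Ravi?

96

Treat {Kai,Vik} as one block (2 orders) and {Ada,Ravi} as another (2 orders).
That leaves 4 units to arrange: 2 × 2 × 4! = 4 × 24 = 96.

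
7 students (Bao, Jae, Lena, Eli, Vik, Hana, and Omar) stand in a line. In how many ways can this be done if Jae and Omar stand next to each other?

Place the 5 others and the Jae-Omar pair as 6 objects in a line; the pair has 2 internal arrangements.
That gives 2 × 6! = 2 × 720 = 1440.

1440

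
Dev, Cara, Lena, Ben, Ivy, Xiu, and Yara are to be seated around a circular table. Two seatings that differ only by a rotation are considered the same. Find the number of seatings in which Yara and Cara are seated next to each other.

Treat {Yara, Cara} as one unit (2 internal orders) and seat the resulting 6 units around the table: (5)! circular arrangements.
So 2 × (5)! = 2 × 120 = 240.

240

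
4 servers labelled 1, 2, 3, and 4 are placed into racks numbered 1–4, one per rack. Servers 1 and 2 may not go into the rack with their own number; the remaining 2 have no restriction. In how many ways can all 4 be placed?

Let Aᵢ (for i ∈ {1, 2}) be the placements that put server i in its forbidden rack. Any j of these fix j positions, leaving (4−j)! ways to fill the rest, and there are C(2,j) ways to pick which j.
By inclusion–exclusion, the number of valid placements is Σ_{j=0}^{2} (−1)^j C(2,j)·(4−j)!.
Computing: 24 − 12 + 2 = 14.

14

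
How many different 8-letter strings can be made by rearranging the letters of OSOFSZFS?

Letter multiplicities in OSOFSZFS: F×2, O×2, S×3, Z×1.
Dividing 8! = 40320 by 3!·2!·2! = 24 for the repeated letters gives 1680.

1680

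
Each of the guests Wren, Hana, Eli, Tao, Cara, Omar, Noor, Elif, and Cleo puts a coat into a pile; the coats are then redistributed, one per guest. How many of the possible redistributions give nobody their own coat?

Count assignments avoiding every fixed point. For any j of the 9 guests fixed to their own coat, the other 9−j can be arranged in (9−j)! ways.
By inclusion–exclusion this is Σ_{j=0}^{9} (−1)^j C(9,j)·(9−j)!.
Computing: 362880 − 362880 + 181440 − 60480 + 15120 − 3024 + 504 − 72 + 9 − 1 = 133496.

133496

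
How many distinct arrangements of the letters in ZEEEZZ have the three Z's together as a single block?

Treat the 3 copies of Z as a single block. The multiset to arrange is then {ZZZ, E, E, E}, 4 items in all.
That gives (4)!/(3!) = 4 arrangements.

4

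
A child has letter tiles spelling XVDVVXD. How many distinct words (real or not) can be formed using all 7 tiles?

210

Letter multiplicities in XVDVVXD: D×2, V×3, X×2.
So there are 7! / (3!·2!·2!) = 210 distinguishable arrangements.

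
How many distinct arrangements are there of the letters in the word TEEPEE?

The 6 letters of TEEPEE have repeats: E appearing 4 times.
Dividing 6! = 720 by 4! = 24 for the repeated letters gives 30.

30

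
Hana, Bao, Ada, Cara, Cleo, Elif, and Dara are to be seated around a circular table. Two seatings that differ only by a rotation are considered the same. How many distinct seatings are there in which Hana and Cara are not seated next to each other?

480

Without the restriction there are (6)! = 720 seatings.
Those with Hana next to Cara: fuse the pair into one unit and seat 6 units around a circle — 2·(5)! = 240.
Subtracting, 720 − 240 = 480.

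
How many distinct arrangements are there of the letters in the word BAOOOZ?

Letter multiplicities in BAOOOZ: A×1, B×1, O×3, Z×1.
Dividing 6! = 720 by 3! = 6 for the repeated letters gives 120.

120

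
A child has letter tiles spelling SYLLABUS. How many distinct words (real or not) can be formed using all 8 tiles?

10080

SYLLABUS has 8 letters with L appearing twice and S appearing twice.
Dividing 8! = 40320 by 2!·2! = 4 for the repeated letters gives 10080.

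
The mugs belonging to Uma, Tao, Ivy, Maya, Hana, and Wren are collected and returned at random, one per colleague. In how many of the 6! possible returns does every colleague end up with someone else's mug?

265

Count assignments avoiding every fixed point. For any j of the 6 colleagues fixed to their own mug, the other 6−j can be arranged in (6−j)! ways.
By inclusion–exclusion this is Σ_{j=0}^{6} (−1)^j C(6,j)·(6−j)!.
Computing: 720 − 720 + 360 − 120 + 30 − 6 + 1 = 265.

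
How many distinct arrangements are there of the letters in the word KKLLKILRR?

5040

KKLLKILRR has 9 letters with K appearing 3 times, L appearing 3 times, and R appearing twice.
So there are 9! / (3!·3!·2!) = 5040 distinguishable arrangements.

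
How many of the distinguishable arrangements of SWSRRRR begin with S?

With the first slot taken by S, it remains to arrange the other 6 letters (WSRRRR).
Those 6 letters have R appearing 4 times, giving (6)!/(4!) = 30.

30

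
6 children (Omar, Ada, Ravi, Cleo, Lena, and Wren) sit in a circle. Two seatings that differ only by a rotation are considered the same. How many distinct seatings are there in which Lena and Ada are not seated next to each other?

Without the restriction there are (5)! = 120 seatings.
Seatings with Lena beside Ada: treat them as a block with 2 internal orders, giving 2 × (4)! = 48.
Subtracting, 120 − 48 = 72.

72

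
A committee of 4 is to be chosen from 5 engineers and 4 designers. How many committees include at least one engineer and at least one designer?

Unrestricted: C(9,4) = 126 ways to pick any 4 of the 9.
Selections missing a whole group: no engineers → C(4,4) = 1; no designers → C(5,4) = 5.
Both groups omitted at once is impossible, so 126 − 6 = 120.

120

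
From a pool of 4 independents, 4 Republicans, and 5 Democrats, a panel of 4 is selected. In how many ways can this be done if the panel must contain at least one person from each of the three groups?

400

Total 4-person selections from all 13: C(13,4) = 715.
Selections missing a whole group: no independents → C(9,4) = 126; no Republicans → C(9,4) = 126; no Democrats → C(8,4) = 70.
Add back selections omitting two groups (i.e. drawn from a single group): C(4,4) + C(4,4) + C(5,4) = 7.
By inclusion–exclusion: 715 − 322 + 7 = 400.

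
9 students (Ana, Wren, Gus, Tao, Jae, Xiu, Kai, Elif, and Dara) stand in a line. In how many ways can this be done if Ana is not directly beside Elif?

282240

Of the 9! = 362880 arrangements, those with Ana and Elif adjacent number 2 × 8! = 80640 (treat the pair as a block with 2 internal orders).
So 362880 − 80640 = 282240 arrangements keep them apart.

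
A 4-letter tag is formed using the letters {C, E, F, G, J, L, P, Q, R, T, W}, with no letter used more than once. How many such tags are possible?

7920

This is a permutation of 4 out of 11: P(11,4) = 11!/7!.
That product is 11 × 10 × 9 × 8 = 7920.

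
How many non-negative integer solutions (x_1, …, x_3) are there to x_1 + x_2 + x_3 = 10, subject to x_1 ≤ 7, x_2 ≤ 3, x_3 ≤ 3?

Ignoring the caps, the number of non-negative solutions to x_1+…+x_3 = 10 is C(12,2) = 66.
Subtract solutions that violate a single cap (substitute x_i' = x_i − (cap_i+1)): x_1 ≥ 8 gives C(4,2) = 6; x_2 ≥ 4 gives C(8,2) = 28; x_3 ≥ 4 gives C(8,2) = 28. Together 62.
Add back pairs where two caps are both exceeded: 0 + 0 + 6 = 6.
By inclusion–exclusion the count is 66 − 62 + 6 = 10.

10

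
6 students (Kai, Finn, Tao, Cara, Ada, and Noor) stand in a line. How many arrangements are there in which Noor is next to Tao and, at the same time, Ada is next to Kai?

Treat {Noor,Tao} as one block (2 orders) and {Ada,Kai} as another (2 orders).
That leaves 4 units to arrange: 2 × 2 × 4! = 4 × 24 = 96.

96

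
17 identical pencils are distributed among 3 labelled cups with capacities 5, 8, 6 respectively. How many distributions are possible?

Ignoring the caps, the number of non-negative solutions to x_1+…+x_3 = 17 is C(19,2) = 171.
Subtract solutions that violate a single cap (substitute x_i' = x_i − (cap_i+1)): x_1 ≥ 6 gives C(13,2) = 78; x_2 ≥ 9 gives C(10,2) = 45; x_3 ≥ 7 gives C(12,2) = 66. Together 189.
Add back pairs where two caps are both exceeded: 6 + 15 + 3 = 24.
By inclusion–exclusion the count is 171 − 189 + 24 = 6.

6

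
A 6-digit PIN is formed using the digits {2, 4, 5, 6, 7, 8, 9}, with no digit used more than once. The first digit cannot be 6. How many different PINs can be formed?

The first digit has 7−1 = 6 choices (anything except 6).
The remaining 5 digits are filled from the other 6 symbols without repetition: 6 × 5 × 4 × 3 × 2 = 720.
Total: 6 × 720 = 4320.

4320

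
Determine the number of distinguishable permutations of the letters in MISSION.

1260

MISSION has 7 letters with I appearing twice and S appearing twice.
So there are 7! / (2!·2!) = 1260 distinguishable arrangements.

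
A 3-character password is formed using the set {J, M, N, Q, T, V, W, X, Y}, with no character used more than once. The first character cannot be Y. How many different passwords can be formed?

The first character has 9−1 = 8 choices (anything except Y).
The remaining 2 characters are filled from the other 8 symbols without repetition: 8 × 7 = 56.
Total: 8 × 56 = 448.

448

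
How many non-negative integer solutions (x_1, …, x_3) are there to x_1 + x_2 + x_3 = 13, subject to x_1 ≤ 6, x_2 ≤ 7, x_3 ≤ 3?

10

Ignoring the caps, the number of non-negative solutions to x_1+…+x_3 = 13 is C(15,2) = 105.
Subtract solutions that violate a single cap (substitute x_i' = x_i − (cap_i+1)): x_1 ≥ 7 gives C(8,2) = 28; x_2 ≥ 8 gives C(7,2) = 21; x_3 ≥ 4 gives C(11,2) = 55. Together 104.
Add back pairs where two caps are both exceeded: 0 + 6 + 3 = 9.
By inclusion–exclusion the count is 105 − 104 + 9 = 10.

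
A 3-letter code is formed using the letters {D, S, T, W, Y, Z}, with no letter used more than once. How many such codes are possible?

With no repetition, fill the 3 letters in order: 6 choices, then 5, down to 4.
That product is 6 × 5 × 4 = 120.

120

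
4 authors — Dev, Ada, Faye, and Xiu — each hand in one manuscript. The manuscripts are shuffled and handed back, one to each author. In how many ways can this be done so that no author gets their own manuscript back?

Let Aᵢ be the assignments in which author i gets their own manuscript. We want the size of the complement of A₁∪…∪A_4.
By inclusion–exclusion this is Σ_{j=0}^{4} (−1)^j C(4,j)·(4−j)!.
Computing: 24 − 24 + 12 − 4 + 1 = 9.

9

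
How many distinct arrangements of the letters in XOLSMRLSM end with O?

5040

Fix O in the last position and arrange the remaining 8 letters.
Those 8 letters have L appearing twice, M appearing twice, and S appearing twice, giving (8)!/(2!·2!·2!) = 5040.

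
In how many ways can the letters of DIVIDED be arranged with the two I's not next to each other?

300

There are 7!/(3!·2!) = 420 arrangements of DIVIDED in total.
If the two I's are adjacent, glue them into one block, leaving 6 items to arrange: (6)!/(3!) = 120 ways.
Subtracting, 420 − 120 = 300 arrangements keep the I's apart.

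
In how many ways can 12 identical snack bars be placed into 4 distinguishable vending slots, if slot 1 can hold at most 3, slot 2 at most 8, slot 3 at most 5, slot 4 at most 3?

Ignoring the caps, the number of non-negative solutions to x_1+…+x_4 = 12 is C(15,3) = 455.
Subtract solutions that violate a single cap (substitute x_i' = x_i − (cap_i+1)): x_1 ≥ 4 gives C(11,3) = 165; x_2 ≥ 9 gives C(6,3) = 20; x_3 ≥ 6 gives C(9,3) = 84; x_4 ≥ 4 gives C(11,3) = 165. Together 434.
Add back pairs where two caps are both exceeded: 0 + 10 + 35 + 0 + 0 + 10 = 55.
By inclusion–exclusion the count is 455 − 434 + 55 = 76.

76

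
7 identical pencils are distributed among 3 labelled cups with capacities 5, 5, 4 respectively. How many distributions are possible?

By stars and bars, unrestricted non-negative solutions to x_1+…+x_3 = 7 number C(7+2,2) = 36.
Subtract solutions that violate a single cap (substitute x_i' = x_i − (cap_i+1)): x_1 ≥ 6 gives C(3,2) = 3; x_2 ≥ 6 gives C(3,2) = 3; x_3 ≥ 5 gives C(4,2) = 6. Together 12.
No two caps can be exceeded simultaneously, so the pair terms are all 0.
By inclusion–exclusion the count is 36 − 12 + 0 = 24.

24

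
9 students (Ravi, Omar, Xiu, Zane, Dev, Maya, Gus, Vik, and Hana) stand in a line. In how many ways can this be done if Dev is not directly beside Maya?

282240

There are 9! = 362880 arrangements in all. If Dev and Maya are adjacent, merging them into one block gives 2·(8)! = 80640 arrangements.
So 362880 − 80640 = 282240 arrangements keep them apart.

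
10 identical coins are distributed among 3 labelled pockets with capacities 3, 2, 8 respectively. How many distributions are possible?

9

By stars and bars, unrestricted non-negative solutions to x_1+…+x_3 = 10 number C(10+2,2) = 66.
Subtract solutions that violate a single cap (substitute x_i' = x_i − (cap_i+1)): x_1 ≥ 4 gives C(8,2) = 28; x_2 ≥ 3 gives C(9,2) = 36; x_3 ≥ 9 gives C(3,2) = 3. Together 67.
Add back pairs where two caps are both exceeded: 10 + 0 + 0 = 10.
By inclusion–exclusion the count is 66 − 67 + 10 = 9.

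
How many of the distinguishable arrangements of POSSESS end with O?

With the last slot taken by O, it remains to arrange the other 6 letters (PSSESS).
Those 6 letters have S appearing 4 times, giving (6)!/(4!) = 30.

30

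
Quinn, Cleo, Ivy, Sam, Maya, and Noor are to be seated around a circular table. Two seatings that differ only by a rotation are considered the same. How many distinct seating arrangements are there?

Seat Quinn anywhere (absorbing the rotational symmetry), then permute the other 5: (5)! = 120.

120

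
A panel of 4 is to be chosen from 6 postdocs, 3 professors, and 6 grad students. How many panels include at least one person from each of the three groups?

Total 4-person selections from all 15: C(15,4) = 1365.
Subtract selections that omit an entire group: no postdocs → C(9,4) = 126; no professors → C(12,4) = 495; no grad students → C(9,4) = 126.
Add back selections omitting two groups (i.e. drawn from a single group): C(6,4) + C(3,4) + C(6,4) = 30.
By inclusion–exclusion: 1365 − 747 + 30 = 648.

648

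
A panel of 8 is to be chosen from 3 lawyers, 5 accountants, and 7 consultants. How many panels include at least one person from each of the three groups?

Total 8-person selections from all 15: C(15,8) = 6435.
Subtract selections that omit an entire group: no lawyers → C(12,8) = 495; no accountants → C(10,8) = 45; no consultants → C(8,8) = 1.
Add back selections omitting two groups (i.e. drawn from a single group): C(3,8) + C(5,8) + C(7,8) = 0.
By inclusion–exclusion: 6435 − 541 + 0 = 5894.

5894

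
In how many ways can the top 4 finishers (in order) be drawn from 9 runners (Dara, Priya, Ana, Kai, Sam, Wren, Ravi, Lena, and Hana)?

There are 9 choices for 1st place, 8 for 2nd, and so on down to 6 for position 4.
That gives 9 × 8 × 7 × 6 = 3024.

3024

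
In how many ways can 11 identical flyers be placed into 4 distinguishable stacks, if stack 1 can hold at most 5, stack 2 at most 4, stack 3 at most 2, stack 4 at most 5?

45

By stars and bars, unrestricted non-negative solutions to x_1+…+x_4 = 11 number C(11+3,3) = 364.
Subtract solutions that violate a single cap (substitute x_i' = x_i − (cap_i+1)): x_1 ≥ 6 gives C(8,3) = 56; x_2 ≥ 5 gives C(9,3) = 84; x_3 ≥ 3 gives C(11,3) = 165; x_4 ≥ 6 gives C(8,3) = 56. Together 361.
Add back pairs where two caps are both exceeded: 1 + 10 + 0 + 20 + 1 + 10 = 42.
By inclusion–exclusion the count is 364 − 361 + 42 = 45.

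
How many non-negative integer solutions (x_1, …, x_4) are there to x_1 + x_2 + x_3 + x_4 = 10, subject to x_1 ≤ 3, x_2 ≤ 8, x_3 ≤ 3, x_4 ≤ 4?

76

Ignoring the caps, the number of non-negative solutions to x_1+…+x_4 = 10 is C(13,3) = 286.
Subtract solutions that violate a single cap (substitute x_i' = x_i − (cap_i+1)): x_1 ≥ 4 gives C(9,3) = 84; x_2 ≥ 9 gives C(4,3) = 4; x_3 ≥ 4 gives C(9,3) = 84; x_4 ≥ 5 gives C(8,3) = 56. Together 228.
Add back pairs where two caps are both exceeded: 0 + 10 + 4 + 0 + 0 + 4 = 18.
By inclusion–exclusion the count is 286 − 228 + 18 = 76.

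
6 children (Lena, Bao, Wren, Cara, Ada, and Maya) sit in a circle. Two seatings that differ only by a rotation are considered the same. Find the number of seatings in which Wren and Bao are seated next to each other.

48

Treat {Wren, Bao} as one unit (2 internal orders) and seat the resulting 5 units around the table: (4)! circular arrangements.
So 2 × (4)! = 2 × 24 = 48.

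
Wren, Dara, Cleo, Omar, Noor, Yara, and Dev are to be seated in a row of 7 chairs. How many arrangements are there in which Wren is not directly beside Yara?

3600

Of the 7! = 5040 arrangements, those with Wren and Yara adjacent number 2 × 6! = 1440 (treat the pair as a block with 2 internal orders).
Complementary counting: 5040 − 1440 = 3600.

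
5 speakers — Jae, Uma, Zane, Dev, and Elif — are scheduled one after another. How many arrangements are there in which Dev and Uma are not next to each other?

There are 5! = 120 arrangements in all. If Dev and Uma are adjacent, merging them into one block gives 2·(4)! = 48 arrangements.
Complementary counting: 120 − 48 = 72.

72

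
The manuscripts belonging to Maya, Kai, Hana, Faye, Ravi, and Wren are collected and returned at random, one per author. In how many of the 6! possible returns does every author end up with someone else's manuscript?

265

Count assignments avoiding every fixed point. For any j of the 6 authors fixed to their own manuscript, the other 6−j can be arranged in (6−j)! ways.
By inclusion–exclusion this is Σ_{j=0}^{6} (−1)^j C(6,j)·(6−j)!.
Computing: 720 − 720 + 360 − 120 + 30 − 6 + 1 = 265.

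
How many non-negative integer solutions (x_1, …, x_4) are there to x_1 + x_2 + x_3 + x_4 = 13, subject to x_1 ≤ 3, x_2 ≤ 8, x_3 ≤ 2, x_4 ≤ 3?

Without the upper bounds there are C(16,3) = 560 ways to split 13 among 4 variables.
Subtract solutions that violate a single cap (substitute x_i' = x_i − (cap_i+1)): x_1 ≥ 4 gives C(12,3) = 220; x_2 ≥ 9 gives C(7,3) = 35; x_3 ≥ 3 gives C(13,3) = 286; x_4 ≥ 4 gives C(12,3) = 220. Together 761.
Add back pairs where two caps are both exceeded: 1 + 84 + 56 + 4 + 1 + 84 = 230.
Subtract triples: 0 + 0 + 10 + 0 = 10.
By inclusion–exclusion the count is 560 − 761 + 230 − 10 = 19.

19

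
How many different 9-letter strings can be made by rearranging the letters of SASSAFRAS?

2520

The 9 letters of SASSAFRAS have repeats: A appearing 3 times and S appearing 4 times.
Dividing 9! = 362880 by 4!·3! = 144 for the repeated letters gives 2520.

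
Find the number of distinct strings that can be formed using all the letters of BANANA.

60

BANANA has 6 letters with A appearing 3 times and N appearing twice.
Dividing 6! = 720 by 3!·2! = 12 for the repeated letters gives 60.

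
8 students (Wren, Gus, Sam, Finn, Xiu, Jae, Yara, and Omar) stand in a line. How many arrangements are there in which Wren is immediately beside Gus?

10080

Glue Wren and Gus into one block (2 internal orders), leaving 7 units to arrange in a row.
That gives 2 × 7! = 2 × 5040 = 10080.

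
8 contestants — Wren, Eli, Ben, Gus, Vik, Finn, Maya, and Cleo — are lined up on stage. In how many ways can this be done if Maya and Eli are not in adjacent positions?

30240

There are 8! = 40320 arrangements in all. If Maya and Eli are adjacent, merging them into one block gives 2·(7)! = 10080 arrangements.
So 40320 − 10080 = 30240 arrangements keep them apart.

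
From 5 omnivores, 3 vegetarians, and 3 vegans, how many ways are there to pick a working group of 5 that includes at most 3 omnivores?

Split by how many omnivores are chosen (0 through 3).
Sum: C(5,0)·C(6,5) + C(5,1)·C(6,4) + C(5,2)·C(6,3) + C(5,3)·C(6,2) = 6 + 75 + 200 + 150 = 431.

431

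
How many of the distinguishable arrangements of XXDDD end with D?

With the last slot taken by D, it remains to arrange the other 4 letters (XXDD).
Those 4 letters have D appearing twice and X appearing twice, giving (4)!/(2!·2!) = 6.

6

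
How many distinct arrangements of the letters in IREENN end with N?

60

Fix N in the last position and arrange the remaining 5 letters.
Those 5 letters have E appearing twice, giving (5)!/(2!) = 60.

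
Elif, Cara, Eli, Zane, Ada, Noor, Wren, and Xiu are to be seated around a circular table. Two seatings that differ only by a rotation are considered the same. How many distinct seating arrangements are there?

5040

Seat Elif anywhere (absorbing the rotational symmetry), then permute the other 7: (7)! = 5040.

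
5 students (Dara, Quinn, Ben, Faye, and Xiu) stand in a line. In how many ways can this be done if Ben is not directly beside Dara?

Of the 5! = 120 arrangements, those with Ben and Dara adjacent number 2 × 4! = 48 (treat the pair as a block with 2 internal orders).
Complementary counting: 120 − 48 = 72.

72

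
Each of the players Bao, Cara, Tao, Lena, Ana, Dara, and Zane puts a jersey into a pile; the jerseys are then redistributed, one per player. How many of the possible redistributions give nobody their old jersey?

Count assignments avoiding every fixed point. For any j of the 7 players fixed to their old jersey, the other 7−j can be arranged in (7−j)! ways.
By inclusion–exclusion this is Σ_{j=0}^{7} (−1)^j C(7,j)·(7−j)!.
Computing: 5040 − 5040 + 2520 − 840 + 210 − 42 + 7 − 1 = 1854.

1854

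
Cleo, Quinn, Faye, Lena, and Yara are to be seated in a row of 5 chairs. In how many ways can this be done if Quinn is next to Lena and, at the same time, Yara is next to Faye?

24

Treat {Quinn,Lena} as one block (2 orders) and {Yara,Faye} as another (2 orders).
That leaves 3 units to arrange: 2 × 2 × 3! = 4 × 6 = 24.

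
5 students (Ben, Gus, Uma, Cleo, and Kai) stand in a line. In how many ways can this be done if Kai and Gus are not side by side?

72

Of the 5! = 120 arrangements, those with Kai and Gus adjacent number 2 × 4! = 48 (treat the pair as a block with 2 internal orders).
Complementary counting: 120 − 48 = 72.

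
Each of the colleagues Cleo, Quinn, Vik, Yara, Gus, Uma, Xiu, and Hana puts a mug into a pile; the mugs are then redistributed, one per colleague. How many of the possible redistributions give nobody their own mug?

Count assignments avoiding every fixed point. For any j of the 8 colleagues fixed to their own mug, the other 8−j can be arranged in (8−j)! ways.
By inclusion–exclusion this is Σ_{j=0}^{8} (−1)^j C(8,j)·(8−j)!.
Computing: 40320 − 40320 + 20160 − 6720 + 1680 − 336 + 56 − 8 + 1 = 14833.

14833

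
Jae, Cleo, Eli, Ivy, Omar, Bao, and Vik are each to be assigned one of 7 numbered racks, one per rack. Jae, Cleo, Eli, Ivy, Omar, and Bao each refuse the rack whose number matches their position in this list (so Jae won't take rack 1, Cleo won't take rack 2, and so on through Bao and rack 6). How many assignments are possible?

2119

Let Aᵢ (for 1 ≤ i ≤ 6) be the placements that put person i in their forbidden rack. Any j of these fix j positions, leaving (7−j)! ways to fill the rest, and there are C(6,j) ways to pick which j.
By inclusion–exclusion, the number of valid placements is Σ_{j=0}^{6} (−1)^j C(6,j)·(7−j)!.
Computing: 5040 − 4320 + 1800 − 480 + 90 − 12 + 1 = 2119.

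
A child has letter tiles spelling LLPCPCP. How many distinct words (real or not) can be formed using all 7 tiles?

210

The 7 letters of LLPCPCP have repeats: C appearing twice, L appearing twice, and P appearing 3 times.
So there are 7! / (3!·2!·2!) = 210 distinguishable arrangements.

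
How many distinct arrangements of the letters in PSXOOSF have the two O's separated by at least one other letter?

900

Total arrangements of PSXOOSF: 7!/(2!·2!) = 1260.
If the two O's are adjacent, glue them into one block, leaving 6 items to arrange: (6)!/(2!) = 360 ways.
Hence 1260 − 360 = 900.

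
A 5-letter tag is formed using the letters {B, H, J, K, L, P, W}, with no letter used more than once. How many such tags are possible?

2520

Choose and order 5 of the 7 symbols: the first letter has 7 options, the next 6, and so on down to 3.
That product is 7 × 6 × 5 × 4 × 3 = 2520.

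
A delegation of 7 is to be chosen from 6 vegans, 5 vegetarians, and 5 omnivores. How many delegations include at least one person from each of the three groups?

10660

Total 7-person selections from all 16: C(16,7) = 11440.
Selections missing a whole group: no vegans → C(10,7) = 120; no vegetarians → C(11,7) = 330; no omnivores → C(11,7) = 330.
Add back selections omitting two groups (i.e. drawn from a single group): C(6,7) + C(5,7) + C(5,7) = 0.
By inclusion–exclusion: 11440 − 780 + 0 = 10660.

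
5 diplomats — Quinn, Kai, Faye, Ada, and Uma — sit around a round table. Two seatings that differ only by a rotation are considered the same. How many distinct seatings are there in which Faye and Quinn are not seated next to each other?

12

Without the restriction there are (4)! = 24 seatings.
Those with Faye next to Quinn: fuse the pair into one unit and seat 4 units around a circle — 2·(3)! = 12.
Subtracting, 24 − 12 = 12.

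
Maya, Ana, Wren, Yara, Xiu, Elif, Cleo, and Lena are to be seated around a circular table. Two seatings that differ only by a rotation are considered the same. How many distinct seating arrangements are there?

Seat Maya anywhere (absorbing the rotational symmetry), then permute the other 7: (7)! = 5040.

5040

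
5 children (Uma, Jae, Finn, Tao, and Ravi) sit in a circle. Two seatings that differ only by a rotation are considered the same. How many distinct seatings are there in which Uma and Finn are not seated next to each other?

All circular seatings of 5 people number (4)! = 24.
Seatings with Uma beside Finn: treat them as a block with 2 internal orders, giving 2 × (3)! = 12.
Subtracting, 24 − 12 = 12.

12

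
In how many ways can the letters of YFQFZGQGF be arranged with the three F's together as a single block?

1260

Treat the 3 copies of F as a single block. The multiset to arrange is then {FFF, G, G, Q, Q, Y, Z}, 7 items in all.
That gives (7)!/(2!·2!) = 1260 arrangements.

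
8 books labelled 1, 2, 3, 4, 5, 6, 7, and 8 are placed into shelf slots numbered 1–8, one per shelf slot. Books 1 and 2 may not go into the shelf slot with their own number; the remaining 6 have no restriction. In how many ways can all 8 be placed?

30960

Let Aᵢ (for i ∈ {1, 2}) be the placements that put book i in its forbidden shelf slot. Any j of these fix j positions, leaving (8−j)! ways to fill the rest, and there are C(2,j) ways to pick which j.
By inclusion–exclusion, the number of valid placements is Σ_{j=0}^{2} (−1)^j C(2,j)·(8−j)!.
Computing: 40320 − 10080 + 720 = 30960.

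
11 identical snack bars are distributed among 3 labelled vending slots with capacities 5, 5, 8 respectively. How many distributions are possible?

30

Without the upper bounds there are C(13,2) = 78 ways to split 11 among 3 vending slots.
Subtract solutions that violate a single cap (substitute x_i' = x_i − (cap_i+1)): x_1 ≥ 6 gives C(7,2) = 21; x_2 ≥ 6 gives C(7,2) = 21; x_3 ≥ 9 gives C(4,2) = 6. Together 48.
No two caps can be exceeded simultaneously, so the pair terms are all 0.
By inclusion–exclusion the count is 78 − 48 + 0 = 30.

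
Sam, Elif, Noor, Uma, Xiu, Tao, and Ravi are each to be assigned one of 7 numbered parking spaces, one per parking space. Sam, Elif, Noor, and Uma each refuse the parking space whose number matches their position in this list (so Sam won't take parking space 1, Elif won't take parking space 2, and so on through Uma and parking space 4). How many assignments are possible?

2790

Let Aᵢ (for 1 ≤ i ≤ 4) be the placements that put person i in their forbidden parking space. Any j of these fix j positions, leaving (7−j)! ways to fill the rest, and there are C(4,j) ways to pick which j.
By inclusion–exclusion, the number of valid placements is Σ_{j=0}^{4} (−1)^j C(4,j)·(7−j)!.
Computing: 5040 − 2880 + 720 − 96 + 6 = 2790.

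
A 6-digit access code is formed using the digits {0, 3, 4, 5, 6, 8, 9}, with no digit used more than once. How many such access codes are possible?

5040

This is a permutation of 6 out of 7: P(7,6) = 7!/1!.
7 × 6 × 5 × 4 × 3 × 2 = 5040.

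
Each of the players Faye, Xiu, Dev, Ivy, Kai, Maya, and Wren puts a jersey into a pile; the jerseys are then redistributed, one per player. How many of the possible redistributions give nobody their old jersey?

This is the derangement count D_7: permutations of 7 items with no fixed point.
By inclusion–exclusion this is Σ_{j=0}^{7} (−1)^j C(7,j)·(7−j)!.
Computing: 5040 − 5040 + 2520 − 840 + 210 − 42 + 7 − 1 = 1854.

1854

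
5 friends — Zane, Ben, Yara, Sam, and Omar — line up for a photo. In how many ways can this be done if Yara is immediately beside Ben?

48

Treat {Yara, Ben} as a single unit. There are 4 units to order, and the pair itself can be ordered 2 ways.
So the count is 2·(4)! = 48.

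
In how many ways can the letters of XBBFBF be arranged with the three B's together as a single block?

12

Treat the 3 copies of B as a single block. The multiset to arrange is then {BBB, F, F, X}, 4 items in all.
That gives (4)!/(2!) = 12 arrangements.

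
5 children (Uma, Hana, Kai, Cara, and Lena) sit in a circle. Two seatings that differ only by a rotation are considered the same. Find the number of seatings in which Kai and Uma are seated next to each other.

12

Glue Kai and Uma into a block (2 internal orders). Seating 4 units around a circle gives (3)! arrangements.
So 2 × (3)! = 2 × 6 = 12.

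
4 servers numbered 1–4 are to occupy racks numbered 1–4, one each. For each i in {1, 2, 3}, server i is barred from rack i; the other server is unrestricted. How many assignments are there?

Let Aᵢ (for i ∈ {1, 2, 3}) be the placements that put server i in its forbidden rack. Any j of these fix j positions, leaving (4−j)! ways to fill the rest, and there are C(3,j) ways to pick which j.
By inclusion–exclusion, the number of valid placements is Σ_{j=0}^{3} (−1)^j C(3,j)·(4−j)!.
Computing: 24 − 18 + 6 − 1 = 11.

11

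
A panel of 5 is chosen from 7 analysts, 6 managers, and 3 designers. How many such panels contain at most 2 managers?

3312

Split by how many managers are chosen (0 through 2).
Sum: C(6,0)·C(10,5) + C(6,1)·C(10,4) + C(6,2)·C(10,3) = 252 + 1260 + 1800 = 3312.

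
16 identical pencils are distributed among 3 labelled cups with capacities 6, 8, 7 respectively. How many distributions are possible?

21

Without the upper bounds there are C(18,2) = 153 ways to split 16 among 3 cups.
Subtract solutions that violate a single cap (substitute x_i' = x_i − (cap_i+1)): x_1 ≥ 7 gives C(11,2) = 55; x_2 ≥ 9 gives C(9,2) = 36; x_3 ≥ 8 gives C(10,2) = 45. Together 136.
Add back pairs where two caps are both exceeded: 1 + 3 + 0 = 4.
By inclusion–exclusion the count is 153 − 136 + 4 = 21.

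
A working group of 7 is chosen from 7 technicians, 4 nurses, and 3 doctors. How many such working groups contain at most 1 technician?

Split by how many technicians are chosen (0 through 1).
Sum: C(7,0)·C(7,7) + C(7,1)·C(7,6) = 1 + 49 = 50.

50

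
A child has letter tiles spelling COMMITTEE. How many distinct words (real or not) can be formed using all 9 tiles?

COMMITTEE has 9 letters with E appearing twice, M appearing twice, and T appearing twice.
The number of distinct arrangements is 9!/(2!·2!·2!) = 362880/8 = 45360.

45360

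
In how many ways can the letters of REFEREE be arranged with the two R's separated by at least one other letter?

75

Total arrangements of REFEREE: 7!/(4!·2!) = 105.
If the two R's are adjacent, glue them into one block, leaving 6 items to arrange: (6)!/(4!) = 30 ways.
Subtracting, 105 − 30 = 75 arrangements keep the R's apart.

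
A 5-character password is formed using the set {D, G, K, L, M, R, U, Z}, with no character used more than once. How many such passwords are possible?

With no repetition, fill the 5 characters in order: 8 choices, then 7, down to 4.
That product is 8 × 7 × 6 × 5 × 4 = 6720.

6720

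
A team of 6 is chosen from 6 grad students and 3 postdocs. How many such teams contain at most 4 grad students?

65

Split by how many grad students are chosen (0 through 4).
Sum: C(6,0)·C(3,6) + C(6,1)·C(3,5) + C(6,2)·C(3,4) + C(6,3)·C(3,3) + C(6,4)·C(3,2) = 0 + 0 + 0 + 20 + 45 = 65.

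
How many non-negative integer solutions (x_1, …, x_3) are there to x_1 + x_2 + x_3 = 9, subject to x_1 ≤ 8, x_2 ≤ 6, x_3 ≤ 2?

Without the upper bounds there are C(11,2) = 55 ways to split 9 among 3 variables.
Subtract solutions that violate a single cap (substitute x_i' = x_i − (cap_i+1)): x_1 ≥ 9 gives C(2,2) = 1; x_2 ≥ 7 gives C(4,2) = 6; x_3 ≥ 3 gives C(8,2) = 28. Together 35.
No two caps can be exceeded simultaneously, so the pair terms are all 0.
By inclusion–exclusion the count is 55 − 35 + 0 = 20.

20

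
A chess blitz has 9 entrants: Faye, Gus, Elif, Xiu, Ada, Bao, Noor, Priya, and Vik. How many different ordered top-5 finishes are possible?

This is an ordered selection of 5 from 9: P(9,5).
That gives 9 × 8 × 7 × 6 × 5 = 15120.

15120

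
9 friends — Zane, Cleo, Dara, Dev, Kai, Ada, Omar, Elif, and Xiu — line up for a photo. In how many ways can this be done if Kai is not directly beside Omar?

282240

There are 9! = 362880 arrangements in all. If Kai and Omar are adjacent, merging them into one block gives 2·(8)! = 80640 arrangements.
Complementary counting: 362880 − 80640 = 282240.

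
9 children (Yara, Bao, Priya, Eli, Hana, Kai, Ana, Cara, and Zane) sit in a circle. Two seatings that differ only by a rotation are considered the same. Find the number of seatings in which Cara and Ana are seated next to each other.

Glue Cara and Ana into a block (2 internal orders). Seating 8 units around a circle gives (7)! arrangements.
So 2 × (7)! = 2 × 5040 = 10080.

10080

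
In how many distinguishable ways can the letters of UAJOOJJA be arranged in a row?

The 8 letters of UAJOOJJA have repeats: A appearing twice, J appearing 3 times, and O appearing twice.
Dividing 8! = 40320 by 3!·2!·2! = 24 for the repeated letters gives 1680.

1680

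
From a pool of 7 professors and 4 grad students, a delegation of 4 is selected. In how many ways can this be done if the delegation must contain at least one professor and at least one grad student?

Unrestricted: C(11,4) = 330 ways to pick any 4 of the 11.
Selections missing a whole group: no professors → C(4,4) = 1; no grad students → C(7,4) = 35.
Both groups omitted at once is impossible, so 330 − 36 = 294.

294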